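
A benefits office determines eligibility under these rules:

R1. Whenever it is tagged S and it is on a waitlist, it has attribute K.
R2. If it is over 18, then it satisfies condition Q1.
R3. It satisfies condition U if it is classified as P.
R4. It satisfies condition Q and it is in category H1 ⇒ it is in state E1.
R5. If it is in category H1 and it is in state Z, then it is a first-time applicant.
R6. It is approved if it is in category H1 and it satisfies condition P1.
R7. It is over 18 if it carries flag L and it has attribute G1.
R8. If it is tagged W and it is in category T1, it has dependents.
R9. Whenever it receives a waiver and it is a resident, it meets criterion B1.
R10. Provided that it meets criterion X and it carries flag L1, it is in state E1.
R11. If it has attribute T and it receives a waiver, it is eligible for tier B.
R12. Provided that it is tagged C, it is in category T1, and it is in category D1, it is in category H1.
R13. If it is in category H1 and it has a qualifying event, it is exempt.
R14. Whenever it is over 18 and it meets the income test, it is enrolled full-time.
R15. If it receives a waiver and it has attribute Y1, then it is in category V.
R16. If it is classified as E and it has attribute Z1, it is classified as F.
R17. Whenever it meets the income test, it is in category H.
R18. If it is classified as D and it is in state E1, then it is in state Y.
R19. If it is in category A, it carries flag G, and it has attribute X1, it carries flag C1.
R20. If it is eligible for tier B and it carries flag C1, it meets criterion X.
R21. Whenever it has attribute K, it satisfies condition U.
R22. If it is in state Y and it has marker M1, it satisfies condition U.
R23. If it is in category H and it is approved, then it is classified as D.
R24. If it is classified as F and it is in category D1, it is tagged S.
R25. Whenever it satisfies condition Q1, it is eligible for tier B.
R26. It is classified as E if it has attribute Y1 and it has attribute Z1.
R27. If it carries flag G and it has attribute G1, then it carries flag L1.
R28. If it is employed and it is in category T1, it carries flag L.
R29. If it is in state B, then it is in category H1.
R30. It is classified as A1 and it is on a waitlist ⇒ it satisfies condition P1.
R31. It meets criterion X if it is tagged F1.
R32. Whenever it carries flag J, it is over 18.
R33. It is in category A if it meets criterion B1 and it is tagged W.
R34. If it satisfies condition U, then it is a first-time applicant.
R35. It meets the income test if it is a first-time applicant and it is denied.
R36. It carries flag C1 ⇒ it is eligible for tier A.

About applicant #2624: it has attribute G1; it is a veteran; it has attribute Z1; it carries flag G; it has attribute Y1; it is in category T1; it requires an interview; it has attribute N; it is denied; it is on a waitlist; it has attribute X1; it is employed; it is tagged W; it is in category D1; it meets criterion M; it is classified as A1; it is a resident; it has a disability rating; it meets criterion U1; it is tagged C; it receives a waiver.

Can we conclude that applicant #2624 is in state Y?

Yes

By R9 (it receives a waiver, it is a resident): it meets criterion B1.
By R12 (it is tagged C, it is in category T1, it is in category D1): it is in category H1.
By R26 (it has attribute Y1, it has attribute Z1): it is classified as E.
By R27 (it carries flag G, it has attribute G1): it carries flag L1.
By R28 (it is employed, it is in category T1): it carries flag L.
By R30 (it is classified as A1, it is on a waitlist): it satisfies condition P1.
By R33 (it meets criterion B1, it is tagged W): it is in category A.
By R6 (it is in category H1, it satisfies condition P1): it is approved.
By R7 (it carries flag L, it has attribute G1): it is over 18.
By R16 (it is classified as E, it has attribute Z1): it is classified as F.
By R19 (it is in category A, it carries flag G, it has attribute X1): it carries flag C1.
By R24 (it is classified as F, it is in category D1): it is tagged S.
By R1 (it is tagged S, it is on a waitlist): it has attribute K.
By R2 (it is over 18): it satisfies condition Q1.
By R21 (it has attribute K): it satisfies condition U.
By R25 (it satisfies condition Q1): it is eligible for tier B.
By R34 (it satisfies condition U): it is a first-time applicant.
By R35 (it is a first-time applicant, it is denied): it meets the income test.
By R17 (it meets the income test): it is in category H.
By R20 (it is eligible for tier B, it carries flag C1): it meets criterion X.
By R23 (it is in category H, it is approved): it is classified as D.
By R10 (it meets criterion X, it carries flag L1): it is in state E1.
By R18 (it is classified as D, it is in state E1): it is in state Y.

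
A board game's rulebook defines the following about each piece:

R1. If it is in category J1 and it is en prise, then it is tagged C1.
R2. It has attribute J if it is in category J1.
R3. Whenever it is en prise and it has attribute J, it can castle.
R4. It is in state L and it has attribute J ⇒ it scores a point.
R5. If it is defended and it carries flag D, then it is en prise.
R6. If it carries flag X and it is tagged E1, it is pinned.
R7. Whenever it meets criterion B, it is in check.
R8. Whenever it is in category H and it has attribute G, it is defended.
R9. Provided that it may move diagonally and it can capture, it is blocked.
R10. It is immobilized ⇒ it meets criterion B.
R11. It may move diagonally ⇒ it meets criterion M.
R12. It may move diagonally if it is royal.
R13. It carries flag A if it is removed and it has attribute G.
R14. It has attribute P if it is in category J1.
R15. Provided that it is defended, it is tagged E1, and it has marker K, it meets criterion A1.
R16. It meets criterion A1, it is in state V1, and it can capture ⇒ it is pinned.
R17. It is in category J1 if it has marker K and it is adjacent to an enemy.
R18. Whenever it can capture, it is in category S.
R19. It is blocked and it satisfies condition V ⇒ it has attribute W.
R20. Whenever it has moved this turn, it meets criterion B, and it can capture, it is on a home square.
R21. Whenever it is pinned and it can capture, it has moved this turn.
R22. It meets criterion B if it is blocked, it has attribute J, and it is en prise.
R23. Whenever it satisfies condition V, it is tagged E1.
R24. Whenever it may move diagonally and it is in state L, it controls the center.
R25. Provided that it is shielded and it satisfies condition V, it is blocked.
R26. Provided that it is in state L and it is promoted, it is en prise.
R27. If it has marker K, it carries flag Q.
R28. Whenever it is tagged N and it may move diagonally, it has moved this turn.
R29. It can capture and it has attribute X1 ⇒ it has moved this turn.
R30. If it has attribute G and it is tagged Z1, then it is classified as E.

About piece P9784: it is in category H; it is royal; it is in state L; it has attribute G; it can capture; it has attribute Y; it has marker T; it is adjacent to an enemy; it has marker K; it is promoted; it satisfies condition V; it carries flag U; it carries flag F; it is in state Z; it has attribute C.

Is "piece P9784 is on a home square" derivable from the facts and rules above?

No

Forward chaining from the given facts derives: is defended, may move diagonally, is in category J1, is in category S, is tagged E1, controls the center, is en prise, carries flag Q, is tagged C1, has attribute J, can castle, scores a point, is blocked, meets criterion M, has attribute P, meets criterion A1, has attribute W, meets criterion B, is in check.
The only rule concluding "it is on a home square" is R20, which needs "it has moved this turn"; that is never established.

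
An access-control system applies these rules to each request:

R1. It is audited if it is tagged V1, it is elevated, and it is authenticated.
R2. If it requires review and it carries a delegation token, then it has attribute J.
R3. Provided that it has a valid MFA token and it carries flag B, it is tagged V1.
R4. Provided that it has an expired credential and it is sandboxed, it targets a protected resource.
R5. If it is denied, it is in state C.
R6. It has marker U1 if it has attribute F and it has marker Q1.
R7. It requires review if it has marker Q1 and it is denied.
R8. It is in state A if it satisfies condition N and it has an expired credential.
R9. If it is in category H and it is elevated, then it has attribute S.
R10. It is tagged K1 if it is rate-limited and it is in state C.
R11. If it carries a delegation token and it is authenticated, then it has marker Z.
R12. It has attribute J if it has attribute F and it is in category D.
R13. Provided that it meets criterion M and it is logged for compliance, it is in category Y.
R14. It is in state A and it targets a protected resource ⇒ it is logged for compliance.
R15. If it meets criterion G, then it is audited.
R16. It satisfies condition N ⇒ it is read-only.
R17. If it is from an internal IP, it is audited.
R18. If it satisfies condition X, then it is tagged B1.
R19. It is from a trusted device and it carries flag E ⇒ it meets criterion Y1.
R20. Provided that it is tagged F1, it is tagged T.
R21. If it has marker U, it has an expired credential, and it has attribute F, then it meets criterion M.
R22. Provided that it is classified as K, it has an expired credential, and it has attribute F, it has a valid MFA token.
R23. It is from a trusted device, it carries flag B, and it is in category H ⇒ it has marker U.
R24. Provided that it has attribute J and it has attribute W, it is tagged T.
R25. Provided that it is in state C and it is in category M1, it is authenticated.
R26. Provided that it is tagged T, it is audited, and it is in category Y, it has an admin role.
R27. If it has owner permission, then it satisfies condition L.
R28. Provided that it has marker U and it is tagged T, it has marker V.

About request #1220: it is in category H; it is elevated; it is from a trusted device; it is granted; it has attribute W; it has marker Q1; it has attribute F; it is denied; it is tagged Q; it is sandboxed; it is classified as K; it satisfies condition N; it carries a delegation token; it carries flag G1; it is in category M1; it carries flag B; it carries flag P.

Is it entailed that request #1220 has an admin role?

Forward chaining from the given facts derives: is in state C, has marker U1, requires review, has attribute S, is read-only, has marker U, is authenticated, has attribute J, has marker Z, is tagged T, has marker V.
The only rule concluding "it has an admin role" is R26, which needs "it is audited"; that is never established.

No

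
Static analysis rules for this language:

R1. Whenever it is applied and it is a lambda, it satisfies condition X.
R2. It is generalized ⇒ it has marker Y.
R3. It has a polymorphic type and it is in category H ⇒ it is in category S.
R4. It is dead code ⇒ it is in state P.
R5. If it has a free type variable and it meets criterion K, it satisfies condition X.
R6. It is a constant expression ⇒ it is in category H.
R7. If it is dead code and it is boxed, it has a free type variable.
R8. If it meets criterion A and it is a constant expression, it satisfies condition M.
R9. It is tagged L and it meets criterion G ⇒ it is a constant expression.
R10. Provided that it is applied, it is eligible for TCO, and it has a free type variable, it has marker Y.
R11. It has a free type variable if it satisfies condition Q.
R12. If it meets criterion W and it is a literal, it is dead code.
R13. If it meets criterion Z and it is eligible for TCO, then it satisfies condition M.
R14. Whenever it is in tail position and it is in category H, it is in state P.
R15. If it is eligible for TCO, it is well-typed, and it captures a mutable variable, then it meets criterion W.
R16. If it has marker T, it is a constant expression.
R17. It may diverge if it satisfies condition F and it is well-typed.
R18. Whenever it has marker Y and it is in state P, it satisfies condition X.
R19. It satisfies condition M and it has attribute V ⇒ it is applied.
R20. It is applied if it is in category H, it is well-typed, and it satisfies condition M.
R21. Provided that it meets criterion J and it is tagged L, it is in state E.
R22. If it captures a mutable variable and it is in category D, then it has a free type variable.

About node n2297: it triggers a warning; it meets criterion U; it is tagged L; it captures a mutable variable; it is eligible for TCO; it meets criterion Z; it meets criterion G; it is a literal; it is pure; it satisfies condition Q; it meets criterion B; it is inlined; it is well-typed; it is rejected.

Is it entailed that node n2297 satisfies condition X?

By R9 (it is tagged L, it meets criterion G): it is a constant expression.
By R11 (it satisfies condition Q): it has a free type variable.
By R13 (it meets criterion Z, it is eligible for TCO): it satisfies condition M.
By R15 (it is eligible for TCO, it is well-typed, it captures a mutable variable): it meets criterion W.
By R6 (it is a constant expression): it is in category H.
By R12 (it meets criterion W, it is a literal): it is dead code.
By R20 (it is in category H, it is well-typed, it satisfies condition M): it is applied.
By R4 (it is dead code): it is in state P.
By R10 (it is applied, it is eligible for TCO, it has a free type variable): it has marker Y.
By R18 (it has marker Y, it is in state P): it satisfies condition X.

Yes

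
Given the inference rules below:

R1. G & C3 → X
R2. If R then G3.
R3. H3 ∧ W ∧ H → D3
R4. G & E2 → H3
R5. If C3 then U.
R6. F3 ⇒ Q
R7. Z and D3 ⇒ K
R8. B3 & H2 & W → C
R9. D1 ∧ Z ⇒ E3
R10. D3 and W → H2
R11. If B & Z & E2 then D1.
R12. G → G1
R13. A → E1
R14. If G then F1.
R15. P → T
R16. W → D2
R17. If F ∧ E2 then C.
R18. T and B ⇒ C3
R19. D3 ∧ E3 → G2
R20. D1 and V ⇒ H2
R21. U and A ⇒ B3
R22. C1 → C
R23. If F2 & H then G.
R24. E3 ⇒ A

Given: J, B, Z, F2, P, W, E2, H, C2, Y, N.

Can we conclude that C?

D1  (by R11: B, Z, E2)
T  (by R15: P)
C3  (by R18: T, B)
G  (by R23: F2, H)
H3  (by R4: G, E2)
U  (by R5: C3)
E3  (by R9: D1, Z)
A  (by R24: E3)
D3  (by R3: H3, W, H)
H2  (by R10: D3, W)
B3  (by R21: U, A)
C  (by R8: B3, H2, W)

Yes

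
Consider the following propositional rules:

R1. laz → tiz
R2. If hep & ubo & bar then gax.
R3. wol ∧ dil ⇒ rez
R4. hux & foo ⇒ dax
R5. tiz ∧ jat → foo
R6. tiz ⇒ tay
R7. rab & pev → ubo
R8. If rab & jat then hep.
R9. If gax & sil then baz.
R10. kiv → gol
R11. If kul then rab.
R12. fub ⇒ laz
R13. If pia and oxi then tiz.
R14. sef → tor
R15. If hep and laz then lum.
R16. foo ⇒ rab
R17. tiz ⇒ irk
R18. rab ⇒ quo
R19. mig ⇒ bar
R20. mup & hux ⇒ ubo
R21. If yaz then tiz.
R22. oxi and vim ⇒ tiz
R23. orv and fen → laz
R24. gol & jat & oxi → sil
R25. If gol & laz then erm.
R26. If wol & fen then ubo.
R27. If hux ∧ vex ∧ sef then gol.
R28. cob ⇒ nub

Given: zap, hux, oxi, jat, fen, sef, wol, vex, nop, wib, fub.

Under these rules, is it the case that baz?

No

Forward chaining from the given facts derives: laz, tor, ubo, gol, tiz, foo, tay, rab, irk, quo, sil, erm, dax, hep, lum.
The only rule concluding baz is R9, which needs gax; that is never established.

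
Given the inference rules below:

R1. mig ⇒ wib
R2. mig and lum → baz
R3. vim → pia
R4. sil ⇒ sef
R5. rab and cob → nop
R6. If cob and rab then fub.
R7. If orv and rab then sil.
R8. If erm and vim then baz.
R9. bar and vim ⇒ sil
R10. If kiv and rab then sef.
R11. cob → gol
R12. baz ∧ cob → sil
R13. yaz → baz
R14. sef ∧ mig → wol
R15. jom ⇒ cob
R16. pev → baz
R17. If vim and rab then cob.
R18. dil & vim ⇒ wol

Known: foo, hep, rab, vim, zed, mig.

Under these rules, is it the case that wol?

Forward chaining from the given facts derives: wib, pia, cob, nop, fub, gol.
Rules concluding wol: R14 needs sef; R18 needs dil — none of these are established.

No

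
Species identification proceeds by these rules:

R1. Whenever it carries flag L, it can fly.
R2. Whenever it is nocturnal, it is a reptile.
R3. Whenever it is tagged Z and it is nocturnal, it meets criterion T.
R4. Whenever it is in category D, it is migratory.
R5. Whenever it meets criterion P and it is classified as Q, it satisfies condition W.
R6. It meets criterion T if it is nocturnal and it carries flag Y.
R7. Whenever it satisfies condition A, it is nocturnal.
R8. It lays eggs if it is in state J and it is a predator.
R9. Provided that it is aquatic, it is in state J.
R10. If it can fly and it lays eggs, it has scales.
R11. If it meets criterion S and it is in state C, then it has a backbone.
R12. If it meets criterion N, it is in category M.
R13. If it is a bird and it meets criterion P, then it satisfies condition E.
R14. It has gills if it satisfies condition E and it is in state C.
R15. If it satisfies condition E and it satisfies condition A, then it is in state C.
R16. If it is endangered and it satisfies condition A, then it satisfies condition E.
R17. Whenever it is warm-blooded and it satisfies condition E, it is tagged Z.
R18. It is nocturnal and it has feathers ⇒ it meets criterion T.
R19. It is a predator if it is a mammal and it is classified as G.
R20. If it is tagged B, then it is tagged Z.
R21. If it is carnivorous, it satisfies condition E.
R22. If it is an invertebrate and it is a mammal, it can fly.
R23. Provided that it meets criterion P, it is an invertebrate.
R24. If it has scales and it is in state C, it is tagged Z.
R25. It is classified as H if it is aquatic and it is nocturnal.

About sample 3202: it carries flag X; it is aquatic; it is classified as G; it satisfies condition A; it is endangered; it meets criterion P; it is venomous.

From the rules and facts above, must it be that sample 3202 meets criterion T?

Forward chaining from the given facts derives: is nocturnal, is in state J, satisfies condition E, is an invertebrate, is classified as H, is a reptile, is in state C, has gills.
Rules concluding "it meets criterion T": R3 needs "it is tagged Z"; R6 needs "it carries flag Y"; R18 needs "it has feathers" — none of these are established.

No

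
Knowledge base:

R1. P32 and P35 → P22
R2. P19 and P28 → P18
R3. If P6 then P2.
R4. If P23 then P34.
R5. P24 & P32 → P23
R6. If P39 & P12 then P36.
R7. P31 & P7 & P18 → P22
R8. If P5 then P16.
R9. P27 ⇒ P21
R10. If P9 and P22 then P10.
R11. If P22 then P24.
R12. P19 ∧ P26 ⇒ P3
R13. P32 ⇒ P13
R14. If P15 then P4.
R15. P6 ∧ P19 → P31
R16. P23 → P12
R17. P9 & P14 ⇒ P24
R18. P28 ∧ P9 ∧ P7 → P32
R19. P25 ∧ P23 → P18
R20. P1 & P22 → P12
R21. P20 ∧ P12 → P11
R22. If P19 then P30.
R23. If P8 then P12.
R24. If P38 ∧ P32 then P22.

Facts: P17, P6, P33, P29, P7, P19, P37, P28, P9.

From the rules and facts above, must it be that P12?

Yes

P18  (by R2: P19, P28)
P31  (by R15: P6, P19)
P32  (by R18: P28, P9, P7)
P22  (by R7: P31, P7, P18)
P24  (by R11: P22)
P23  (by R5: P24, P32)
P12  (by R16: P23)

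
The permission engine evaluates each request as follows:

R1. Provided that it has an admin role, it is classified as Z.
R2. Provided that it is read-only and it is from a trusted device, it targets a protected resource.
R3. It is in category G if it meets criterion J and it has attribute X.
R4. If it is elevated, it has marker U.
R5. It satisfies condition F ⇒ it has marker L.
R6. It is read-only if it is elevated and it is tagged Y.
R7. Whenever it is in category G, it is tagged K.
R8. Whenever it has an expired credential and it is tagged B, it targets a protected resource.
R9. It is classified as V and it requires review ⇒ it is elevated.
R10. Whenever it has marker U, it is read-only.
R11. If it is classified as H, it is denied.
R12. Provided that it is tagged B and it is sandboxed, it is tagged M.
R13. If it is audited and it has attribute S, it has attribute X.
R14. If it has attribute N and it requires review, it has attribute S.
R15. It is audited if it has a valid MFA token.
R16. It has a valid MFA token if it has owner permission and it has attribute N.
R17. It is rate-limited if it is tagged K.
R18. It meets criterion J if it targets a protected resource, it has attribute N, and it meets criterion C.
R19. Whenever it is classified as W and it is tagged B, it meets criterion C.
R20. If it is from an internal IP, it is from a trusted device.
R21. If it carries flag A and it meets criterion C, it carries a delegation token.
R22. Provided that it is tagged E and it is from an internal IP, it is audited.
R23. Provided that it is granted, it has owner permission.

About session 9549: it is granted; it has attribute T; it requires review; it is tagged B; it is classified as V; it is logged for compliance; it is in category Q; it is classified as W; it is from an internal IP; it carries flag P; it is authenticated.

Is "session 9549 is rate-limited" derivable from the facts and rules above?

No

Forward chaining from the given facts derives: is elevated, meets criterion C, is from a trusted device, has owner permission, has marker U, is read-only, targets a protected resource.
The only rule concluding "it is rate-limited" is R17, which needs "it is tagged K"; that is never established.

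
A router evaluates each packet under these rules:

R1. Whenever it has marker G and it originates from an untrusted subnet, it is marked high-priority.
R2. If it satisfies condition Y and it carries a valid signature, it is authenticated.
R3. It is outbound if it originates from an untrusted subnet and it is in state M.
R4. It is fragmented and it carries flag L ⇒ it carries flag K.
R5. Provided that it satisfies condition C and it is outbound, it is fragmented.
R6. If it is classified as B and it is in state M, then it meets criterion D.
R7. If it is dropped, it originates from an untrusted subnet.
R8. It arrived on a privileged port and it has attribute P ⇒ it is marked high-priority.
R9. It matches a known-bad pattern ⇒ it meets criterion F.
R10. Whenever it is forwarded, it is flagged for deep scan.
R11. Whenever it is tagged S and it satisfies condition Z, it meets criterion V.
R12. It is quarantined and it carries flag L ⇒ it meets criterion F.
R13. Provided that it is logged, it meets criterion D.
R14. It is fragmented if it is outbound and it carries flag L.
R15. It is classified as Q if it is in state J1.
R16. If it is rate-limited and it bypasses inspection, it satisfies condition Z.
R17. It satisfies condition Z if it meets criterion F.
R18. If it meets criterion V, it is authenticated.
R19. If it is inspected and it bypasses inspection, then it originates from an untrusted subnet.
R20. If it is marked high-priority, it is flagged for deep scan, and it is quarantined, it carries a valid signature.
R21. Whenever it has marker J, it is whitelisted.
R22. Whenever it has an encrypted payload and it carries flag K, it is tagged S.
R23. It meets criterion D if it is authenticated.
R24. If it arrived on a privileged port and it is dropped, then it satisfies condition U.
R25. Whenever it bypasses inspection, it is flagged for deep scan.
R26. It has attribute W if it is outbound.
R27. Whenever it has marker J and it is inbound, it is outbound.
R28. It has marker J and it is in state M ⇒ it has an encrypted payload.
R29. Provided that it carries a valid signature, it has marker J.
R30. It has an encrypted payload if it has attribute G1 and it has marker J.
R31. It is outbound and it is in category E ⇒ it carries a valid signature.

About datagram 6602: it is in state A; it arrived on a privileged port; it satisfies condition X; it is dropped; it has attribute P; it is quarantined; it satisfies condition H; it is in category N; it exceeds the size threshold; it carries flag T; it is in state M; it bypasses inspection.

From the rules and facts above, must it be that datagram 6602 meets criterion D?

Forward chaining from the given facts derives: originates from an untrusted subnet, is marked high-priority, satisfies condition U, is flagged for deep scan, is outbound, carries a valid signature, has attribute W, has marker J, is whitelisted, has an encrypted payload.
Rules concluding "it meets criterion D": R6 needs "it is classified as B"; R13 needs "it is logged"; R23 needs "it is authenticated" — none of these are established.

No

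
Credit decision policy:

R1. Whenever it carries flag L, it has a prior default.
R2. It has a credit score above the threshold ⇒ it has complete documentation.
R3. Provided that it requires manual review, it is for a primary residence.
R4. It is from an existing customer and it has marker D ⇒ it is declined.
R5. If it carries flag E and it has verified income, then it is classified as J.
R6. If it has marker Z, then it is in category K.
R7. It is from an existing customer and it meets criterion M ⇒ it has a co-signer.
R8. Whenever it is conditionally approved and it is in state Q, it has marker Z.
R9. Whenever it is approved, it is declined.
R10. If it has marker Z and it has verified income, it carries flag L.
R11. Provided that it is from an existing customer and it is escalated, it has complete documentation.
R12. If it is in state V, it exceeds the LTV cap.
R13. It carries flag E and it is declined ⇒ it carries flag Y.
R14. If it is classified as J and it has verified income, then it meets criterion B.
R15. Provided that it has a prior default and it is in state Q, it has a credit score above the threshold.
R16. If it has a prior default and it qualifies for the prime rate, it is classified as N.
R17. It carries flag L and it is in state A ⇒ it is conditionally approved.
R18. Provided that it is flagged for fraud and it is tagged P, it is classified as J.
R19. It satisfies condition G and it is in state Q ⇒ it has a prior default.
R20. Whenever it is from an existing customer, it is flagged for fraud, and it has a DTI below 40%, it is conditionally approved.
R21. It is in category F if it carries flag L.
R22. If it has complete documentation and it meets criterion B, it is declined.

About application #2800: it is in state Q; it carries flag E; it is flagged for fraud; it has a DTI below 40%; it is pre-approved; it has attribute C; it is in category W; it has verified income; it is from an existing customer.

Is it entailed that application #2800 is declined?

By R5 (it carries flag E, it has verified income): it is classified as J.
By R14 (it is classified as J, it has verified income): it meets criterion B.
By R20 (it is from an existing customer, it is flagged for fraud, it has a DTI below 40%): it is conditionally approved.
By R8 (it is conditionally approved, it is in state Q): it has marker Z.
By R10 (it has marker Z, it has verified income): it carries flag L.
By R1 (it carries flag L): it has a prior default.
By R15 (it has a prior default, it is in state Q): it has a credit score above the threshold.
By R2 (it has a credit score above the threshold): it has complete documentation.
By R22 (it has complete documentation, it meets criterion B): it is declined.

Yes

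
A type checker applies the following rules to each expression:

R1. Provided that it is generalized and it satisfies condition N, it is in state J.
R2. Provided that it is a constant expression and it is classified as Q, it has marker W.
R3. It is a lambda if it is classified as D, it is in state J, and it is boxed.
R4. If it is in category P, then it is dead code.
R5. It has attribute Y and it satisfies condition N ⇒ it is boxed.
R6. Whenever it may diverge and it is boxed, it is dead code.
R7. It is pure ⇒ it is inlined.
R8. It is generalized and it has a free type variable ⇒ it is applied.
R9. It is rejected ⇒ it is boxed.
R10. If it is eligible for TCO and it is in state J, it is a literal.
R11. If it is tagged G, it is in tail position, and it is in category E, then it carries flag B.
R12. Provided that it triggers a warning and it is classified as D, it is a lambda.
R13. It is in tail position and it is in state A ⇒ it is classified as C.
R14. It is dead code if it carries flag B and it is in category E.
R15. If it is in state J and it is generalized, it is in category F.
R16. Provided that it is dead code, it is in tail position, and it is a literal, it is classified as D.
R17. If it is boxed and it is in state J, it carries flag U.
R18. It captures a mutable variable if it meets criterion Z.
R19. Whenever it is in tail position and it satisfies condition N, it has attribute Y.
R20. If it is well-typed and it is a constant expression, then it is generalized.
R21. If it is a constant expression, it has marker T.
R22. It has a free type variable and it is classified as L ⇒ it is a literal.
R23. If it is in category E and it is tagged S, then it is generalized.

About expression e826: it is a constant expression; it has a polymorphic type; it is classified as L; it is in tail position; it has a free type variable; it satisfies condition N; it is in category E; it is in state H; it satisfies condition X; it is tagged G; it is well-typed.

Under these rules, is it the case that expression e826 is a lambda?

By R11 (it is tagged G, it is in tail position, it is in category E): it carries flag B.
By R14 (it carries flag B, it is in category E): it is dead code.
By R19 (it is in tail position, it satisfies condition N): it has attribute Y.
By R20 (it is well-typed, it is a constant expression): it is generalized.
By R22 (it has a free type variable, it is classified as L): it is a literal.
By R1 (it is generalized, it satisfies condition N): it is in state J.
By R5 (it has attribute Y, it satisfies condition N): it is boxed.
By R16 (it is dead code, it is in tail position, it is a literal): it is classified as D.
By R3 (it is classified as D, it is in state J, it is boxed): it is a lambda.

Yes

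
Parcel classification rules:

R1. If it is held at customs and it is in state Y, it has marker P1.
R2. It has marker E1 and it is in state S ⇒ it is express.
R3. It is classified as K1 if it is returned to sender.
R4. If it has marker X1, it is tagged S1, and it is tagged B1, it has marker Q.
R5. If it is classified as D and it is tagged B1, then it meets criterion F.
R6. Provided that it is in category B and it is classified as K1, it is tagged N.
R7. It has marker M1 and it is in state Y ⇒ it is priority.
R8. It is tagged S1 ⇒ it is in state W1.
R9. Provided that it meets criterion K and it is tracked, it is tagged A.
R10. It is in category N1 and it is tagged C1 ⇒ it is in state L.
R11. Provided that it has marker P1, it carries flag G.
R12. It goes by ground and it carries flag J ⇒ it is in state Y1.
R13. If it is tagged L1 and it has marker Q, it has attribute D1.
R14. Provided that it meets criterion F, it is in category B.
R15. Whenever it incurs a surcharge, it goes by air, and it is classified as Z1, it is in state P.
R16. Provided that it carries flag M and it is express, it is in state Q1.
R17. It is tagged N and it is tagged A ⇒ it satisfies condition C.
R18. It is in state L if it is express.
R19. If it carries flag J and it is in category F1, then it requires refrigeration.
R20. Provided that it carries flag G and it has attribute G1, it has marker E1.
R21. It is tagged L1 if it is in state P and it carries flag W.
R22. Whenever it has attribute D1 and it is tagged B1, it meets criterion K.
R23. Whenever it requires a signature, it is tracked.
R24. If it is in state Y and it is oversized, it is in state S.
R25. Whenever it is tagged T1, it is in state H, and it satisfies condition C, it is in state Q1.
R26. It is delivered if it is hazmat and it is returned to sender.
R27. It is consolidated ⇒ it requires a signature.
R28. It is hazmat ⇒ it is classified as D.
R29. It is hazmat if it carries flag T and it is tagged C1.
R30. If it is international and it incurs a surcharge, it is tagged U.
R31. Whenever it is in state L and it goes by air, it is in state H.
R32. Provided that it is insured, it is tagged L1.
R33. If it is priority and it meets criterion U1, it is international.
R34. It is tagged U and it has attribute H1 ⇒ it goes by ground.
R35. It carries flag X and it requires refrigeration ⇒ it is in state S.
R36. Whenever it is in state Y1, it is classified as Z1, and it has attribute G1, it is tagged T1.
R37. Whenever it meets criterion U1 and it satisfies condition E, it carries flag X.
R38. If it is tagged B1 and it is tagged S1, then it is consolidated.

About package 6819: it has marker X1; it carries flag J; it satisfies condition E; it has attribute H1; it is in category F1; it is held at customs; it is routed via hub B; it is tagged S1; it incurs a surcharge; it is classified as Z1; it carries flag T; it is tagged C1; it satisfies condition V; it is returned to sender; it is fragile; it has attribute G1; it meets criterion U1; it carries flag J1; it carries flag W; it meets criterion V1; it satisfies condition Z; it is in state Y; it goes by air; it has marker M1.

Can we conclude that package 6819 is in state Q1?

No

Forward chaining from the given facts derives: has marker P1, is classified as K1, is priority, is in state W1, carries flag G, is in state P, requires refrigeration, has marker E1, is tagged L1, is hazmat, is international, carries flag X, is delivered, is classified as D, is tagged U, goes by ground, is in state S, is express, is in state Y1, is in state L, is in state H, is tagged T1.
Rules concluding "it is in state Q1": R16 needs "it carries flag M"; R25 needs "it satisfies condition C" — none of these are established.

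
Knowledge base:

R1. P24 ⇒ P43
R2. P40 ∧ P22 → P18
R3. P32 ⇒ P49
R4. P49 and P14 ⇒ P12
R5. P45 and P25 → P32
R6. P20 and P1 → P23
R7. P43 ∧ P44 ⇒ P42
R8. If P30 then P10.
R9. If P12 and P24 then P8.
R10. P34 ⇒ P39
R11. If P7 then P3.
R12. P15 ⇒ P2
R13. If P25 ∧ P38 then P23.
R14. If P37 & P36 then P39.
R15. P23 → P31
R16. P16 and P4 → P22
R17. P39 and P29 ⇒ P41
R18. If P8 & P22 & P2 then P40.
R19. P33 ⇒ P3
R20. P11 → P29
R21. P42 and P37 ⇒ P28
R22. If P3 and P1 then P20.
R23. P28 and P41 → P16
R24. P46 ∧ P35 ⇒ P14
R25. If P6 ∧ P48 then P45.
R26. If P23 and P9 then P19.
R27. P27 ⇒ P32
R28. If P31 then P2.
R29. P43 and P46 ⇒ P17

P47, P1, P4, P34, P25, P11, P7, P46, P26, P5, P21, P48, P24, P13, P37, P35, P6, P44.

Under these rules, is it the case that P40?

Yes

P43  (by R1: P24)
P42  (by R7: P43, P44)
P39  (by R10: P34)
P3  (by R11: P7)
P29  (by R20: P11)
P28  (by R21: P42, P37)
P20  (by R22: P3, P1)
P14  (by R24: P46, P35)
P45  (by R25: P6, P48)
P32  (by R5: P45, P25)
P23  (by R6: P20, P1)
P31  (by R15: P23)
P41  (by R17: P39, P29)
P16  (by R23: P28, P41)
P2  (by R28: P31)
P49  (by R3: P32)
P12  (by R4: P49, P14)
P8  (by R9: P12, P24)
P22  (by R16: P16, P4)
P40  (by R18: P8, P22, P2)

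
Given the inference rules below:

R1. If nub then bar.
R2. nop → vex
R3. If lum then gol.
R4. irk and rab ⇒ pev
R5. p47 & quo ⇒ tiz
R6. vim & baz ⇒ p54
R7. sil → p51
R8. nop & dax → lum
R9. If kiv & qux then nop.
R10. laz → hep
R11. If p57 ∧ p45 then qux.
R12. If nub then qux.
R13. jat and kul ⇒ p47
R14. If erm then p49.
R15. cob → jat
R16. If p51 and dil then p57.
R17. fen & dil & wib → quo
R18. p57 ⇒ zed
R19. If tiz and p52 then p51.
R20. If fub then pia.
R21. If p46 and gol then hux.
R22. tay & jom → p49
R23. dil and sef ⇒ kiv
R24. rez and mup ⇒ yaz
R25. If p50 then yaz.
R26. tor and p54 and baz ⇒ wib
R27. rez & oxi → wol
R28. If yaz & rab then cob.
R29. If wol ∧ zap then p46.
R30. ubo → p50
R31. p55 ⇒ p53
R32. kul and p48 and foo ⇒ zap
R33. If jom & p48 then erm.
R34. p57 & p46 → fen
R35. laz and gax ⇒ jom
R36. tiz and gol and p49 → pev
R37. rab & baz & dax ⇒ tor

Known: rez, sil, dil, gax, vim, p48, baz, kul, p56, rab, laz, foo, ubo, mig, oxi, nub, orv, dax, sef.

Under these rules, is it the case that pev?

Yes

p54  (by R6: vim, baz)
p51  (by R7: sil)
qux  (by R12: nub)
p57  (by R16: p51, dil)
kiv  (by R23: dil, sef)
wol  (by R27: rez, oxi)
p50  (by R30: ubo)
zap  (by R32: kul, p48, foo)
jom  (by R35: laz, gax)
tor  (by R37: rab, baz, dax)
nop  (by R9: kiv, qux)
yaz  (by R25: p50)
wib  (by R26: tor, p54, baz)
cob  (by R28: yaz, rab)
p46  (by R29: wol, zap)
erm  (by R33: jom, p48)
fen  (by R34: p57, p46)
lum  (by R8: nop, dax)
p49  (by R14: erm)
jat  (by R15: cob)
quo  (by R17: fen, dil, wib)
gol  (by R3: lum)
p47  (by R13: jat, kul)
tiz  (by R5: p47, quo)
pev  (by R36: tiz, gol, p49)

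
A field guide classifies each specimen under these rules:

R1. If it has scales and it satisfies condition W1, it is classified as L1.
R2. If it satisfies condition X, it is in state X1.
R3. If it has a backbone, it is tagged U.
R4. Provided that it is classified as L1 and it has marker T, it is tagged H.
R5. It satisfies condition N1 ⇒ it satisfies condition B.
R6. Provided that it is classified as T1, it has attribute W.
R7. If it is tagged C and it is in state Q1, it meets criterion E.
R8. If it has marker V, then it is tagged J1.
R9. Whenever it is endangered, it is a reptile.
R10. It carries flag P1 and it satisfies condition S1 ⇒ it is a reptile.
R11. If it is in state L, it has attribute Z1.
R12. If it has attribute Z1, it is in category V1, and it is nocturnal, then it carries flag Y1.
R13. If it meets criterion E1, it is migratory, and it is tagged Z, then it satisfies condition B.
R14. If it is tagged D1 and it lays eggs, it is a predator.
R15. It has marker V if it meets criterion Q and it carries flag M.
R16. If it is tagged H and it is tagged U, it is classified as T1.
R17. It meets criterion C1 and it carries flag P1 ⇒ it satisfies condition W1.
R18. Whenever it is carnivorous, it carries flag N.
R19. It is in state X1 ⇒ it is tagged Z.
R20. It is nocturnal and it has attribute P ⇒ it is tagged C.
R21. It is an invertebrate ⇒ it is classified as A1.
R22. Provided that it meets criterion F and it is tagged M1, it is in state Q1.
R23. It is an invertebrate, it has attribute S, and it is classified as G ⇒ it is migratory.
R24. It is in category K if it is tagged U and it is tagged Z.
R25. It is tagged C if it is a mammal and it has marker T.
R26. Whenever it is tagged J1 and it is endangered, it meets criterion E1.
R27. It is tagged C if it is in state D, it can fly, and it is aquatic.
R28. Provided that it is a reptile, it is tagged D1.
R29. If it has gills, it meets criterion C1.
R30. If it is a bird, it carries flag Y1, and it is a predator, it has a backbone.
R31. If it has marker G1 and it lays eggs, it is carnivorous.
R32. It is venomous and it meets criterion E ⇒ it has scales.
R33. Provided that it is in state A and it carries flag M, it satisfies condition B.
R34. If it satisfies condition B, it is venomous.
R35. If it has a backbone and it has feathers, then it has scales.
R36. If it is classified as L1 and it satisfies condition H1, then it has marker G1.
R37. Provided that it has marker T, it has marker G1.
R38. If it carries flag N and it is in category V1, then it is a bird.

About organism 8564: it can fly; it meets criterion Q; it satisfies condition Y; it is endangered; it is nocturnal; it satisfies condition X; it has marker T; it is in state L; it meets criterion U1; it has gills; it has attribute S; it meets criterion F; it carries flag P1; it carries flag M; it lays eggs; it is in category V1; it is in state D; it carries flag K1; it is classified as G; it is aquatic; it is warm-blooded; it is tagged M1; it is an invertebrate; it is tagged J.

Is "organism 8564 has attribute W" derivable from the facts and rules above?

By R2 (it satisfies condition X): it is in state X1.
By R9 (it is endangered): it is a reptile.
By R11 (it is in state L): it has attribute Z1.
By R12 (it has attribute Z1, it is in category V1, it is nocturnal): it carries flag Y1.
By R15 (it meets criterion Q, it carries flag M): it has marker V.
By R19 (it is in state X1): it is tagged Z.
By R22 (it meets criterion F, it is tagged M1): it is in state Q1.
By R23 (it is an invertebrate, it has attribute S, it is classified as G): it is migratory.
By R27 (it is in state D, it can fly, it is aquatic): it is tagged C.
By R28 (it is a reptile): it is tagged D1.
By R29 (it has gills): it meets criterion C1.
By R37 (it has marker T): it has marker G1.
By R7 (it is tagged C, it is in state Q1): it meets criterion E.
By R8 (it has marker V): it is tagged J1.
By R14 (it is tagged D1, it lays eggs): it is a predator.
By R17 (it meets criterion C1, it carries flag P1): it satisfies condition W1.
By R26 (it is tagged J1, it is endangered): it meets criterion E1.
By R31 (it has marker G1, it lays eggs): it is carnivorous.
By R13 (it meets criterion E1, it is migratory, it is tagged Z): it satisfies condition B.
By R18 (it is carnivorous): it carries flag N.
By R34 (it satisfies condition B): it is venomous.
By R38 (it carries flag N, it is in category V1): it is a bird.
By R30 (it is a bird, it carries flag Y1, it is a predator): it has a backbone.
By R32 (it is venomous, it meets criterion E): it has scales.
By R1 (it has scales, it satisfies condition W1): it is classified as L1.
By R3 (it has a backbone): it is tagged U.
By R4 (it is classified as L1, it has marker T): it is tagged H.
By R16 (it is tagged H, it is tagged U): it is classified as T1.
By R6 (it is classified as T1): it has attribute W.

Yes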